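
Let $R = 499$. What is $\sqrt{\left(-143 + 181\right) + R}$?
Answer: $\sqrt{537} \approx 23.173$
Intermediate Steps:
$\sqrt{\left(-143 + 181\right) + R} = \sqrt{\left(-143 + 181\right) + 499} = \sqrt{38 + 499} = \sqrt{537}$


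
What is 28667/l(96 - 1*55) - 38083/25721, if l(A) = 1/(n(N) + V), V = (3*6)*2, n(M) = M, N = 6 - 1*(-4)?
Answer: 33917781639/25721 ≈ 1.3187e+6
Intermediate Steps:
N = 10 (N = 6 + 4 = 10)
V = 36 (V = 18*2 = 36)
l(A) = 1/46 (l(A) = 1/(10 + 36) = 1/46)
28667/l(96 - 1*55) - 38083/25721 = 28667/(1/46) - 38083/25721 = 28667*46 - 38083*1/25721 = 1318682 - 38083/25721 = 33917781639/25721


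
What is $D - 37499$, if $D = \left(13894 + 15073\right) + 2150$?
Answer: $-6382$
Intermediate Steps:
$D = 31117$ ($D = 28967 + 2150 = 31117$)
$D - 37499 = 31117 - 37499 = -6382$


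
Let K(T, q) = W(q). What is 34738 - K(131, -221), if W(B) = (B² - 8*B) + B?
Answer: -15650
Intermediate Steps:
W(B) = B² - 7*B
K(T, q) = q*(-7 + q)
34738 - K(131, -221) = 34738 - (-221)*(-7 - 221) = 34738 - (-221)*(-228) = 34738 - 1*50388 = 34738 - 50388 = -15650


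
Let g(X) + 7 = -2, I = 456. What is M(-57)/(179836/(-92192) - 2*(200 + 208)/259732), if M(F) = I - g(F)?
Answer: -695907739560/2924024539 ≈ -238.00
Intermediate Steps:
g(X) = -9 (g(X) = -7 - 2 = -9)
M(F) = 465 (M(F) = 456 - 1*(-9) = 456 + 9 = 465)
M(-57)/(179836/(-92192) - 2*(200 + 208)/259732) = 465/(179836/(-92192) - 2*(200 + 208)/259732) = 465/(179836*(-1/92192) - 2*408*(1/259732)) = 465/(-44959/23048 - 816*1/259732) = 465/(-44959/23048 - 204/64933) = 465/(-2924024539/1496575784) = 465*(-1496575784/2924024539) = -695907739560/2924024539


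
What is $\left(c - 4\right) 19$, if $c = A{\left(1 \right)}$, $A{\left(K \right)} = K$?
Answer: $-57$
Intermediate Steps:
$c = 1$
$\left(c - 4\right) 19 = \left(1 - 4\right) 19 = \left(-3\right) 19 = -57$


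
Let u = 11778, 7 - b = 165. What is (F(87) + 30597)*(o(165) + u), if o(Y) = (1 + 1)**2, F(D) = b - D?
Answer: 357607264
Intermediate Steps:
b = -158 (b = 7 - 1*165 = 7 - 165 = -158)
F(D) = -158 - D
o(Y) = 4 (o(Y) = 2**2 = 4)
(F(87) + 30597)*(o(165) + u) = ((-158 - 1*87) + 30597)*(4 + 11778) = ((-158 - 87) + 30597)*11782 = (-245 + 30597)*11782 = 30352*11782 = 357607264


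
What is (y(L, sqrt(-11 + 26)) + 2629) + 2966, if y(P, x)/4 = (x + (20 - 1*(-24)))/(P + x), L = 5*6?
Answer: 330453/59 - 56*sqrt(15)/885 ≈ 5600.7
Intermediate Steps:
L = 30
y(P, x) = 4*(44 + x)/(P + x) (y(P, x) = 4*((x + (20 - 1*(-24)))/(P + x)) = 4*((x + (20 + 24))/(P + x)) = 4*((x + 44)/(P + x)) = 4*((44 + x)/(P + x)) = 4*(44 + x)/(P + x))
(y(L, sqrt(-11 + 26)) + 2629) + 2966 = (4*(44 + sqrt(-11 + 26))/(30 + sqrt(-11 + 26)) + 2629) + 2966 = (4*(44 + sqrt(15))/(30 + sqrt(15)) + 2629) + 2966 = (2629 + 4*(44 + sqrt(15))/(30 + sqrt(15))) + 2966 = 5595 + 4*(44 + sqrt(15))/(30 + sqrt(15))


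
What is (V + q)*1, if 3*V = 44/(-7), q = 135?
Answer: 2791/21 ≈ 132.90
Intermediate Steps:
V = -44/21 (V = (44/(-7))/3 = (44*(-⅐))/3 = (⅓)*(-44/7) = -44/21 ≈ -2.0952)
(V + q)*1 = (-44/21 + 135)*1 = (2791/21)*1 = 2791/21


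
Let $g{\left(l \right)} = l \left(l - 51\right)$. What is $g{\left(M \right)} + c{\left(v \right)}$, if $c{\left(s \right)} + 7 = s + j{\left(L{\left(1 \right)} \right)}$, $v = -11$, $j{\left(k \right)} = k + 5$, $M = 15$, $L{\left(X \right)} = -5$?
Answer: $-558$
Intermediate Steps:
$j{\left(k \right)} = 5 + k$
$g{\left(l \right)} = l \left(-51 + l\right)$
$c{\left(s \right)} = -7 + s$ ($c{\left(s \right)} = -7 + \left(s + \left(5 - 5\right)\right) = -7 + \left(s + 0\right) = -7 + s$)
$g{\left(M \right)} + c{\left(v \right)} = 15 \left(-51 + 15\right) - 18 = 15 \left(-36\right) - 18 = -540 - 18 = -558$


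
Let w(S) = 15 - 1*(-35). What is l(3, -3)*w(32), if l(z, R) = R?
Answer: -150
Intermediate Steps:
w(S) = 50 (w(S) = 15 + 35 = 50)
l(3, -3)*w(32) = -3*50 = -150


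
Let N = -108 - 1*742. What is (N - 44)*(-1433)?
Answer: 1281102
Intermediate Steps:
N = -850 (N = -108 - 742 = -850)
(N - 44)*(-1433) = (-850 - 44)*(-1433) = -894*(-1433) = 1281102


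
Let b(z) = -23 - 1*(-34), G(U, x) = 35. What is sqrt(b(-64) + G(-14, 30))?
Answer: sqrt(46) ≈ 6.7823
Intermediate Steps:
b(z) = 11 (b(z) = -23 + 34 = 11)
sqrt(b(-64) + G(-14, 30)) = sqrt(11 + 35) = sqrt(46)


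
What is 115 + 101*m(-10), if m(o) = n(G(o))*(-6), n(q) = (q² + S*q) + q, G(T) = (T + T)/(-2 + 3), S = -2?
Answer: -254405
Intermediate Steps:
G(T) = 2*T (G(T) = (2*T)/1 = (2*T)*1 = 2*T)
n(q) = q² - q (n(q) = (q² - 2*q) + q = q² - q)
m(o) = -12*o*(-1 + 2*o) (m(o) = ((2*o)*(-1 + 2*o))*(-6) = (2*o*(-1 + 2*o))*(-6) = -12*o*(-1 + 2*o))
115 + 101*m(-10) = 115 + 101*(12*(-10)*(1 - 2*(-10))) = 115 + 101*(12*(-10)*(1 + 20)) = 115 + 101*(12*(-10)*21) = 115 + 101*(-2520) = 115 - 254520 = -254405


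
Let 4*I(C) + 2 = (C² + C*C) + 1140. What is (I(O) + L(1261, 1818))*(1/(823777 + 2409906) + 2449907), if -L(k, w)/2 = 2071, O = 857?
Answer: 2878674265846581894/3233683 ≈ 8.9022e+11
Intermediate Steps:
L(k, w) = -4142 (L(k, w) = -2*2071 = -4142)
I(C) = 569/2 + C²/2 (I(C) = -½ + ((C² + C*C) + 1140)/4 = -½ + ((C² + C²) + 1140)/4 = -½ + (2*C² + 1140)/4 = -½ + (1140 + 2*C²)/4 = -½ + (285 + C²/2) = 569/2 + C²/2)
(I(O) + L(1261, 1818))*(1/(823777 + 2409906) + 2449907) = ((569/2 + (½)*857²) - 4142)*(1/(823777 + 2409906) + 2449907) = ((569/2 + (½)*734449) - 4142)*(1/3233683 + 2449907) = ((569/2 + 734449/2) - 4142)*(1/3233683 + 2449907) = (367509 - 4142)*(7922222617482/3233683) = 363367*(7922222617482/3233683) = 2878674265846581894/3233683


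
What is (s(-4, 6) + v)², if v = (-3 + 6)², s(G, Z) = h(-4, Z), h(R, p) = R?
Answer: 25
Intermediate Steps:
s(G, Z) = -4
v = 9 (v = 3² = 9)
(s(-4, 6) + v)² = (-4 + 9)² = 5² = 25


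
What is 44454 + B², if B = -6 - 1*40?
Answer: 46570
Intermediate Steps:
B = -46 (B = -6 - 40 = -46)
44454 + B² = 44454 + (-46)² = 44454 + 2116 = 46570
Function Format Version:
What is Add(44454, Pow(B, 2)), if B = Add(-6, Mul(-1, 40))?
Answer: 46570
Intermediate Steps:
B = -46 (B = Add(-6, -40) = -46)
Add(44454, Pow(B, 2)) = Add(44454, Pow(-46, 2)) = Add(44454, 2116) = 46570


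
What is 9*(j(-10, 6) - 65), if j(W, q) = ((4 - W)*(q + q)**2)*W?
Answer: -182025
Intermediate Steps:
j(W, q) = 4*W*q**2*(4 - W) (j(W, q) = ((4 - W)*(2*q)**2)*W = ((4 - W)*(4*q**2))*W = (4*q**2*(4 - W))*W = 4*W*q**2*(4 - W))
9*(j(-10, 6) - 65) = 9*(4*(-10)*6**2*(4 - 1*(-10)) - 65) = 9*(4*(-10)*36*(4 + 10) - 65) = 9*(4*(-10)*36*14 - 65) = 9*(-20160 - 65) = 9*(-20225) = -182025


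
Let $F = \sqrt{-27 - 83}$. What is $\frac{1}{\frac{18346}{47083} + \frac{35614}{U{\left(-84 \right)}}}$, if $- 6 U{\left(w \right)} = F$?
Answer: $\frac{23754079745}{25305345577679069186} - \frac{118424147659269 i \sqrt{110}}{25305345577679069186} \approx 9.387 \cdot 10^{-10} - 4.9082 \cdot 10^{-5} i$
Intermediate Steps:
$F = i \sqrt{110}$ ($F = \sqrt{-110} = i \sqrt{110} \approx 10.488 i$)
$U{\left(w \right)} = - \frac{i \sqrt{110}}{6}$
$\frac{1}{\frac{18346}{47083} + \frac{35614}{U{\left(-84 \right)}}} = \frac{1}{\frac{18346}{47083} + \frac{35614}{\left(- \frac{1}{6}\right) i \sqrt{110}}} = \frac{1}{18346 \cdot \frac{1}{47083} + 35614 \frac{3 i \sqrt{110}}{55}} = \frac{1}{\frac{18346}{47083} + \frac{106842 i \sqrt{110}}{55}}$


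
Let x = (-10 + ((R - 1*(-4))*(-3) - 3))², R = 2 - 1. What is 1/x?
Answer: 1/784 ≈ 0.0012755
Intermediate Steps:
R = 1
x = 784 (x = (-10 + ((1 - 1*(-4))*(-3) - 3))² = (-10 + ((1 + 4)*(-3) - 3))² = (-10 + (5*(-3) - 3))² = (-10 + (-15 - 3))² = (-10 - 18)² = (-28)² = 784)
1/x = 1/784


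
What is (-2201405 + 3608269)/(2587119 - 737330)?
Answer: 1406864/1849789 ≈ 0.76055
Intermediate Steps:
(-2201405 + 3608269)/(2587119 - 737330) = 1406864/1849789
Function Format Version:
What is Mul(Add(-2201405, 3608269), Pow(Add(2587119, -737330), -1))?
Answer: Rational(1406864, 1849789) ≈ 0.76055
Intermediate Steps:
Mul(Add(-2201405, 3608269), Pow(Add(2587119, -737330), -1)) = Mul(1406864, Pow(1849789, -1)) = Mul(1406864, Rational(1, 1849789)) = Rational(1406864, 1849789)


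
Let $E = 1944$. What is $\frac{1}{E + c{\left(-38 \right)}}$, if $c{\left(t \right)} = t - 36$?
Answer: $\frac{1}{1870} \approx 0.00053476$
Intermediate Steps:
$c{\left(t \right)} = -36 + t$
$\frac{1}{E + c{\left(-38 \right)}} = \frac{1}{1944 - 74} = \frac{1}{1870}$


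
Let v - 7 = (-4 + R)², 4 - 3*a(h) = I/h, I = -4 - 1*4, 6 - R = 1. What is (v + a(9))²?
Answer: 67600/729 ≈ 92.730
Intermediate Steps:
R = 5 (R = 6 - 1*1 = 6 - 1 = 5)
I = -8 (I = -4 - 4 = -8)
a(h) = 4/3 + 8/(3*h) (a(h) = 4/3 - (-8)/(3*h) = 4/3 + 8/(3*h))
v = 8 (v = 7 + (-4 + 5)² = 7 + 1² = 7 + 1 = 8)
(v + a(9))² = (8 + (4/3)*(2 + 9)/9)² = (8 + (4/3)*(⅑)*11)² = (8 + 44/27)² = (260/27)² = 67600/729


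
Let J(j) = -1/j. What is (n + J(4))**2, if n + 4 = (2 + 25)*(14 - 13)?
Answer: 8281/16 ≈ 517.56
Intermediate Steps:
n = 23 (n = -4 + (2 + 25)*(14 - 13) = -4 + 27*1 = -4 + 27 = 23)
(n + J(4))**2 = (23 - 1/4)**2 = (91/4)**2 = 8281/16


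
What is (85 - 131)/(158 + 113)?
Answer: -46/271 ≈ -0.16974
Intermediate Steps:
(85 - 131)/(158 + 113) = -46/271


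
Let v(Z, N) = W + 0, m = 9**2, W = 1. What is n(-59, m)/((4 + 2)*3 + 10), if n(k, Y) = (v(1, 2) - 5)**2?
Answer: 4/7 ≈ 0.57143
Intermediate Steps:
m = 81
v(Z, N) = 1 (v(Z, N) = 1 + 0 = 1)
n(k, Y) = 16 (n(k, Y) = (1 - 5)**2 = (-4)**2 = 16)
n(-59, m)/((4 + 2)*3 + 10) = 16/((4 + 2)*3 + 10) = 16/(6*3 + 10) = 16/(18 + 10) = 16/28 = (1/28)*16 = 4/7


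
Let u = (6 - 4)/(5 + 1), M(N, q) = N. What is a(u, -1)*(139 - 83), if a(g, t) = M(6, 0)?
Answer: 336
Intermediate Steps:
u = ⅓ (u = 2/6 = 2*(⅙) = ⅓ ≈ 0.33333)
a(g, t) = 6
a(u, -1)*(139 - 83) = 6*(139 - 83) = 6*56 = 336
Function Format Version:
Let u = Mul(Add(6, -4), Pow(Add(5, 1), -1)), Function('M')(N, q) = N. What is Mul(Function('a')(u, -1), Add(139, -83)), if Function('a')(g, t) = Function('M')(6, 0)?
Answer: 336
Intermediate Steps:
u = Rational(1, 3) (u = Mul(2, Pow(6, -1)) = Mul(2, Rational(1, 6)) = Rational(1, 3) ≈ 0.33333)
Function('a')(g, t) = 6
Mul(Function('a')(u, -1), Add(139, -83)) = Mul(6, Add(139, -83)) = Mul(6, 56) = 336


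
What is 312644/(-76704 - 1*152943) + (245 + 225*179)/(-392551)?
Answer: -132034011284/90148159497 ≈ -1.4646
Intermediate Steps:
312644/(-76704 - 1*152943) + (245 + 225*179)/(-392551) = 312644/(-76704 - 152943) + (245 + 40275)*(-1/392551) = 312644/(-229647) + 40520*(-1/392551) = 312644*(-1/229647) - 40520/392551 = -312644/229647 - 40520/392551 = -132034011284/90148159497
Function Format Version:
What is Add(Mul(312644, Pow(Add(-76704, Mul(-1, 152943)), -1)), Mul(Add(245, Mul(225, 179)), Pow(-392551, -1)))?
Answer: Rational(-132034011284, 90148159497) ≈ -1.4646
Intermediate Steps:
Add(Mul(312644, Pow(Add(-76704, Mul(-1, 152943)), -1)), Mul(Add(245, Mul(225, 179)), Pow(-392551, -1))) = Add(Mul(312644, Pow(Add(-76704, -152943), -1)), Mul(Add(245, 40275), Rational(-1, 392551))) = Add(Mul(312644, Pow(-229647, -1)), Mul(40520, Rational(-1, 392551))) = Add(Mul(312644, Rational(-1, 229647)), Rational(-40520, 392551)) = Add(Rational(-312644, 229647), Rational(-40520, 392551)) = Rational(-132034011284, 90148159497)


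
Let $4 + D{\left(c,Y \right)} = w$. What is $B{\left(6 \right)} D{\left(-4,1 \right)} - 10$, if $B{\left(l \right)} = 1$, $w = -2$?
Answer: $-16$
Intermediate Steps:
$D{\left(c,Y \right)} = -6$ ($D{\left(c,Y \right)} = -4 - 2 = -6$)
$B{\left(6 \right)} D{\left(-4,1 \right)} - 10 = 1 \left(-6\right) - 10 = -6 - 10 = -16$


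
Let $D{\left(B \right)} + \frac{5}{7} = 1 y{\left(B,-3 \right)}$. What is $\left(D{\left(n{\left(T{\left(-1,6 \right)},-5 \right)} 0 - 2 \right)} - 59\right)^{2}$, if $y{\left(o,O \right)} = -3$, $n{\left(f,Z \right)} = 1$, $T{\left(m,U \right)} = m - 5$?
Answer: $\frac{192721}{49} \approx 3933.1$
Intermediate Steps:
$T{\left(m,U \right)} = -5 + m$ ($T{\left(m,U \right)} = m - 5 = -5 + m$)
$D{\left(B \right)} = - \frac{26}{7}$ ($D{\left(B \right)} = - \frac{5}{7} + 1 \left(-3\right) = - \frac{5}{7} - 3 = - \frac{26}{7}$)
$\left(D{\left(n{\left(T{\left(-1,6 \right)},-5 \right)} 0 - 2 \right)} - 59\right)^{2} = \left(- \frac{26}{7} - 59\right)^{2} = \left(- \frac{439}{7}\right)^{2} = \frac{192721}{49}$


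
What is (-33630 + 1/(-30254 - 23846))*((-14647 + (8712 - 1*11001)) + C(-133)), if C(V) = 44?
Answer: 7683254413223/13525 ≈ 5.6808e+8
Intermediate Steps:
(-33630 + 1/(-30254 - 23846))*((-14647 + (8712 - 1*11001)) + C(-133)) = (-33630 + 1/(-30254 - 23846))*((-14647 + (8712 - 1*11001)) + 44) = (-33630 + 1/(-54100))*((-14647 + (8712 - 11001)) + 44) = (-33630 - 1/54100)*((-14647 - 2289) + 44) = -1819383001*(-16936 + 44)/54100 = -1819383001/54100*(-16892) = 7683254413223/13525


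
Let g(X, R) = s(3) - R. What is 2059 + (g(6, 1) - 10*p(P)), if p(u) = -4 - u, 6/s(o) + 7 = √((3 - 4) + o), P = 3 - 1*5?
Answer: 97624/47 - 6*√2/47 ≈ 2076.9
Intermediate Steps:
P = -2 (P = 3 - 5 = -2)
s(o) = 6/(-7 + √(-1 + o)) (s(o) = 6/(-7 + √((3 - 4) + o)) = 6/(-7 + √(-1 + o)))
g(X, R) = -R + 6/(-7 + √2) (g(X, R) = 6/(-7 + √(-1 + 3)) - R = 6/(-7 + √2) - R = -R + 6/(-7 + √2))
2059 + (g(6, 1) - 10*p(P)) = 2059 + ((-42/47 - 1*1 - 6*√2/47) - 10*(-4 - 1*(-2))) = 2059 + ((-42/47 - 1 - 6*√2/47) - 10*(-4 + 2)) = 2059 + ((-89/47 - 6*√2/47) - 10*(-2)) = 2059 + ((-89/47 - 6*√2/47) + 20) = 2059 + (851/47 - 6*√2/47) = 97624/47 - 6*√2/47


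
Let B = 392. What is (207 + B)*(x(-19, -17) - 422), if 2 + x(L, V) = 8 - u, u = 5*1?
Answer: -252179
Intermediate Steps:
u = 5
x(L, V) = 1 (x(L, V) = -2 + (8 - 1*5) = -2 + (8 - 5) = -2 + 3 = 1)
(207 + B)*(x(-19, -17) - 422) = (207 + 392)*(1 - 422) = 599*(-421) = -252179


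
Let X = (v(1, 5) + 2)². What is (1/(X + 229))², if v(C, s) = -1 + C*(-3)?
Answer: 1/54289 ≈ 1.8420e-5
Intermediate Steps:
v(C, s) = -1 - 3*C
X = 4 (X = ((-1 - 3*1) + 2)² = ((-1 - 3) + 2)² = (-4 + 2)² = (-2)² = 4)
(1/(X + 229))² = (1/(4 + 229))² = (1/233)² = 1/54289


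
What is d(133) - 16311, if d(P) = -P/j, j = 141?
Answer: -2299984/141 ≈ -16312.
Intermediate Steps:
d(P) = -P/141
d(133) - 16311 = -1/141*133 - 16311 = -133/141 - 16311 = -2299984/141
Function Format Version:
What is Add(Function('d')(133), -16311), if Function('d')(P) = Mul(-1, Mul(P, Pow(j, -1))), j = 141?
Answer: Rational(-2299984, 141) ≈ -16312.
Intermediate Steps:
Function('d')(P) = Mul(Rational(-1, 141), P) (Function('d')(P) = Mul(-1, Mul(P, Pow(141, -1))) = Mul(-1, Mul(P, Rational(1, 141))) = Mul(-1, Mul(Rational(1, 141), P)) = Mul(Rational(-1, 141), P))
Add(Function('d')(133), -16311) = Add(Mul(Rational(-1, 141), 133), -16311) = Add(Rational(-133, 141), -16311) = Rational(-2299984, 141)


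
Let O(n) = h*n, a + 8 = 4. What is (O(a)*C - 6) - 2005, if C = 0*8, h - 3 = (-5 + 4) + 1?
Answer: -2011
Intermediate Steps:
a = -4 (a = -8 + 4 = -4)
h = 3 (h = 3 + ((-5 + 4) + 1) = 3 + (-1 + 1) = 3 + 0 = 3)
O(n) = 3*n
C = 0
(O(a)*C - 6) - 2005 = ((3*(-4))*0 - 6) - 2005 = (-12*0 - 6) - 2005 = (0 - 6) - 2005 = -6 - 2005 = -2011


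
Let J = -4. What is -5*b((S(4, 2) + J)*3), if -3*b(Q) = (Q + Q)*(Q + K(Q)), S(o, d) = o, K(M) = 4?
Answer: 0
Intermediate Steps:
b(Q) = -2*Q*(4 + Q)/3 (b(Q) = -(Q + Q)*(Q + 4)/3 = -2*Q*(4 + Q)/3)
-5*b((S(4, 2) + J)*3) = -(-10)*(4 - 4)*3*(4 + (4 - 4)*3)/3 = -(-10)*0*3*(4 + 0*3)/3 = -(-10)*0*(4 + 0)/3 = -(-10)*0*4/3 = -5*0 = 0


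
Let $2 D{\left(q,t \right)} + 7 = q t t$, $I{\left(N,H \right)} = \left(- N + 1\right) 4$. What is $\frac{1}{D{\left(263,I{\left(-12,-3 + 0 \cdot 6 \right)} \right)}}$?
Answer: $\frac{2}{711145} \approx 2.8124 \cdot 10^{-6}$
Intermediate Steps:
$I{\left(N,H \right)} = 4 - 4 N$ ($I{\left(N,H \right)} = \left(1 - N\right) 4 = 4 - 4 N$)
$D{\left(q,t \right)} = - \frac{7}{2} + \frac{q t^{2}}{2}$ ($D{\left(q,t \right)} = - \frac{7}{2} + \frac{q t t}{2} = - \frac{7}{2} + \frac{q t^{2}}{2}$)
$\frac{1}{D{\left(263,I{\left(-12,-3 + 0 \cdot 6 \right)} \right)}} = \frac{1}{- \frac{7}{2} + \frac{1}{2} \cdot 263 \left(4 - -48\right)^{2}} = \frac{1}{- \frac{7}{2} + \frac{1}{2} \cdot 263 \left(4 + 48\right)^{2}} = \frac{1}{- \frac{7}{2} + \frac{1}{2} \cdot 263 \cdot 52^{2}} = \frac{1}{- \frac{7}{2} + \frac{1}{2} \cdot 263 \cdot 2704} = \frac{1}{- \frac{7}{2} + 355576} = \frac{1}{\frac{711145}{2}} = \frac{2}{711145}$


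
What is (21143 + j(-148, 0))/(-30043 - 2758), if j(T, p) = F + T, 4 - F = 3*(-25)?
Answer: -21074/32801 ≈ -0.64248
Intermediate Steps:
F = 79 (F = 4 - 3*(-25) = 4 - 1*(-75) = 4 + 75 = 79)
j(T, p) = 79 + T
(21143 + j(-148, 0))/(-30043 - 2758) = (21143 + (79 - 148))/(-30043 - 2758) = (21143 - 69)/(-32801) = 21074*(-1/32801) = -21074/32801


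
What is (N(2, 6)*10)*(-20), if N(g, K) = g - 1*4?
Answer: 400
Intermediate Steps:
N(g, K) = -4 + g (N(g, K) = g - 4 = -4 + g)
(N(2, 6)*10)*(-20) = ((-4 + 2)*10)*(-20) = -2*10*(-20) = -20*(-20) = 400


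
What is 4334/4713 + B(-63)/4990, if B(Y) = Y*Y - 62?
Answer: 40040351/23517870 ≈ 1.7026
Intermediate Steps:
B(Y) = -62 + Y² (B(Y) = Y² - 62 = -62 + Y²)
4334/4713 + B(-63)/4990 = 4334/4713 + (-62 + (-63)²)/4990 = 4334*(1/4713) + (-62 + 3969)*(1/4990) = 4334/4713 + 3907*(1/4990) = 4334/4713 + 3907/4990 = 40040351/23517870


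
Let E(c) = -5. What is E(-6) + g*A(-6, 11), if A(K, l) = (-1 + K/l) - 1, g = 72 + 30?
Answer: -2911/11 ≈ -264.64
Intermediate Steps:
g = 102
A(K, l) = -2 + K/l
E(-6) + g*A(-6, 11) = -5 + 102*(-2 - 6/11) = -5 + 102*(-28/11) = -5 - 2856/11 = -2911/11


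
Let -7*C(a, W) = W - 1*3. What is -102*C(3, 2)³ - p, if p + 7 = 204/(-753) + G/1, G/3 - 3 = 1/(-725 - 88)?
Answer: -47193651/23331203 ≈ -2.0228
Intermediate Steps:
G = 2438/271 (G = 9 + 3/(-725 - 88) = 9 + 3/(-813) = 9 + 3*(-1/813) = 9 - 1/271 = 2438/271 ≈ 8.9963)
C(a, W) = 3/7 - W/7 (C(a, W) = -(W - 1*3)/7 = -(W - 3)/7 = -(-3 + W)/7 = 3/7 - W/7)
p = 117363/68021 (p = -7 + (204/(-753) + (2438/271)/1) = -7 + (204*(-1/753) + (2438/271)*1) = -7 + (-68/251 + 2438/271) = -7 + 593510/68021 = 117363/68021 ≈ 1.7254)
-102*C(3, 2)³ - p = -102*(3/7 - ⅐*2)³ - 1*117363/68021 = -102*(3/7 - 2/7)³ - 117363/68021 = -102*(⅐)³ - 117363/68021 = -102*1/343 - 117363/68021 = -102/343 - 117363/68021 = -47193651/23331203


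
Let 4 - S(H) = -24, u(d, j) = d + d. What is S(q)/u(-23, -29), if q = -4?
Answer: -14/23 ≈ -0.60870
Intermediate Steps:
u(d, j) = 2*d
S(H) = 28 (S(H) = 4 - 1*(-24) = 4 + 24 = 28)
S(q)/u(-23, -29) = 28/((2*(-23))) = 28/(-46) = 28*(-1/46) = -14/23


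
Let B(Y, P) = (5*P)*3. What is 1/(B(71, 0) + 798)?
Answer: 1/798 ≈ 0.0012531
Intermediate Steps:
B(Y, P) = 15*P
1/(B(71, 0) + 798) = 1/(15*0 + 798) = 1/(0 + 798) = 1/798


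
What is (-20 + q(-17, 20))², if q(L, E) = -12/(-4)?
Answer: 289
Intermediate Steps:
q(L, E) = 3 (q(L, E) = -12*(-¼) = 3)
(-20 + q(-17, 20))² = (-20 + 3)² = (-17)² = 289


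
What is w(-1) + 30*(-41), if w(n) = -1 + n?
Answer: -1232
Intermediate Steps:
w(-1) + 30*(-41) = (-1 - 1) + 30*(-41) = -2 - 1230 = -1232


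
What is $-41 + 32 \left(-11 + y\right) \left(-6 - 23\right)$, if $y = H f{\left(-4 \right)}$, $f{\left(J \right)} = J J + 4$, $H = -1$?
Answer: $28727$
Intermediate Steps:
$f{\left(J \right)} = 4 + J^{2}$ ($f{\left(J \right)} = J^{2} + 4 = 4 + J^{2}$)
$y = -20$ ($y = - (4 + \left(-4\right)^{2}) = - (4 + 16) = \left(-1\right) 20 = -20$)
$-41 + 32 \left(-11 + y\right) \left(-6 - 23\right) = -41 + 32 \left(-11 - 20\right) \left(-6 - 23\right) = -41 + 32 \left(\left(-31\right) \left(-29\right)\right) = -41 + 32 \cdot 899 = -41 + 28768 = 28727$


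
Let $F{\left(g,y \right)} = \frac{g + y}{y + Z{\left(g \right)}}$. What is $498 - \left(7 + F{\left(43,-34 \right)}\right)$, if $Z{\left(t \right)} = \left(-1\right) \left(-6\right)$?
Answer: $\frac{13757}{28} \approx 491.32$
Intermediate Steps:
$Z{\left(t \right)} = 6$
$F{\left(g,y \right)} = \frac{g + y}{6 + y}$ ($F{\left(g,y \right)} = \frac{g + y}{y + 6} = \frac{g + y}{6 + y}$)
$498 - \left(7 + F{\left(43,-34 \right)}\right) = 498 - \left(7 + \frac{43 - 34}{6 - 34}\right) = 498 - \left(7 + \frac{1}{-28} \cdot 9\right) = 498 - \left(7 - \frac{9}{28}\right) = 498 - \frac{187}{28} = \frac{13757}{28}$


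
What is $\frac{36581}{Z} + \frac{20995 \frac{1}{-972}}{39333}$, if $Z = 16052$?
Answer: $\frac{87388495501}{38355928947} \approx 2.2784$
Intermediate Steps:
$\frac{36581}{Z} + \frac{20995 \frac{1}{-972}}{39333} = \frac{36581}{16052} + \frac{20995 \frac{1}{-972}}{39333} = 36581 \cdot \frac{1}{16052} + 20995 \left(- \frac{1}{972}\right) \frac{1}{39333} = \frac{36581}{16052} - \frac{20995}{38231676} = \frac{87388495501}{38355928947}$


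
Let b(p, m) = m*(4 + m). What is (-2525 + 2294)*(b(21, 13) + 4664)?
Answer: -1128435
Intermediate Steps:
(-2525 + 2294)*(b(21, 13) + 4664) = (-2525 + 2294)*(13*(4 + 13) + 4664) = -231*(13*17 + 4664) = -231*(221 + 4664) = -231*4885 = -1128435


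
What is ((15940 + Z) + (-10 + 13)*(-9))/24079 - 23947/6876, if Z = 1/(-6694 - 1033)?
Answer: -3610070054051/1279337785308 ≈ -2.8218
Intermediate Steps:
Z = -1/7727 (Z = 1/(-7727) = -1/7727 ≈ -0.00012942)
((15940 + Z) + (-10 + 13)*(-9))/24079 - 23947/6876 = ((15940 - 1/7727) + (-10 + 13)*(-9))/24079 - 23947/6876 = (123168379/7727 + 3*(-9))*(1/24079) - 23947*1/6876 = (123168379/7727 - 27)*(1/24079) - 23947/6876 = (122959750/7727)*(1/24079) - 23947/6876 = 122959750/186058433 - 23947/6876 = -3610070054051/1279337785308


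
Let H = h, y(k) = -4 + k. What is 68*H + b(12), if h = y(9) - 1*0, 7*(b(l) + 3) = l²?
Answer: 2503/7 ≈ 357.57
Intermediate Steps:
b(l) = -3 + l²/7
h = 5 (h = (-4 + 9) - 1*0 = 5 + 0 = 5)
H = 5
68*H + b(12) = 68*5 + (-3 + (⅐)*12²) = 340 + (-3 + (⅐)*144) = 340 + (-3 + 144/7) = 340 + 123/7 = 2503/7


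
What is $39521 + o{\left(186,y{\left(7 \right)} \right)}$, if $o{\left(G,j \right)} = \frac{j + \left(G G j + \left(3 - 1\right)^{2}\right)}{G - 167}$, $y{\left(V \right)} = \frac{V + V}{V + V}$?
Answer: $\frac{785500}{19} \approx 41342.0$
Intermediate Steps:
$y{\left(V \right)} = 1$ ($y{\left(V \right)} = \frac{2 V}{2 V} = 2 V \frac{1}{2 V} = 1$)
$o{\left(G,j \right)} = \frac{4 + j + j G^{2}}{-167 + G}$ ($o{\left(G,j \right)} = \frac{j + \left(G^{2} j + 2^{2}\right)}{-167 + G} = \frac{j + \left(j G^{2} + 4\right)}{-167 + G} = \frac{j + \left(4 + j G^{2}\right)}{-167 + G} = \frac{4 + j + j G^{2}}{-167 + G}$)
$39521 + o{\left(186,y{\left(7 \right)} \right)} = 39521 + \frac{4 + 1 + 1 \cdot 186^{2}}{-167 + 186} = 39521 + \frac{4 + 1 + 1 \cdot 34596}{19} = 39521 + \frac{4 + 1 + 34596}{19} = 39521 + \frac{1}{19} \cdot 34601 = 39521 + \frac{34601}{19} = \frac{785500}{19}$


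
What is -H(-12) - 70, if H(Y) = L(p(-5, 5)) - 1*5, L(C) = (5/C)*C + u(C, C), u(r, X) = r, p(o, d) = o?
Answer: -65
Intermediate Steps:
L(C) = 5 + C (L(C) = (5/C)*C + C = 5 + C)
H(Y) = -5 (H(Y) = (5 - 5) - 1*5 = 0 - 5 = -5)
-H(-12) - 70 = -1*(-5) - 70 = 5 - 70 = -65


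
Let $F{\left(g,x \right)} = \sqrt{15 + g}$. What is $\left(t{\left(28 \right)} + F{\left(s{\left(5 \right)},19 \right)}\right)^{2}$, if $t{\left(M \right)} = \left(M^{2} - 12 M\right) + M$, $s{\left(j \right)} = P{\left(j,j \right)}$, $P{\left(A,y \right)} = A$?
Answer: $226596 + 1904 \sqrt{5} \approx 2.3085 \cdot 10^{5}$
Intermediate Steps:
$s{\left(j \right)} = j$
$t{\left(M \right)} = M^{2} - 11 M$
$\left(t{\left(28 \right)} + F{\left(s{\left(5 \right)},19 \right)}\right)^{2} = \left(28 \left(-11 + 28\right) + \sqrt{15 + 5}\right)^{2} = \left(28 \cdot 17 + \sqrt{20}\right)^{2} = \left(476 + 2 \sqrt{5}\right)^{2}$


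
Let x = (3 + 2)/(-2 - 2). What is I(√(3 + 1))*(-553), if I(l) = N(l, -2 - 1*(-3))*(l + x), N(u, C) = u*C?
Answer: -1659/2 ≈ -829.50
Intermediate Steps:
N(u, C) = C*u
x = -5/4 (x = 5/(-4) = 5*(-¼) = -5/4 ≈ -1.2500)
I(l) = l*(-5/4 + l) (I(l) = ((-2 - 1*(-3))*l)*(l - 5/4) = ((-2 + 3)*l)*(-5/4 + l) = (1*l)*(-5/4 + l) = l*(-5/4 + l))
I(√(3 + 1))*(-553) = (√(3 + 1)*(-5 + 4*√(3 + 1))/4)*(-553) = (√4*(-5 + 4*√4)/4)*(-553) = ((¼)*2*(-5 + 4*2))*(-553) = ((¼)*2*(-5 + 8))*(-553) = ((¼)*2*3)*(-553) = (3/2)*(-553) = -1659/2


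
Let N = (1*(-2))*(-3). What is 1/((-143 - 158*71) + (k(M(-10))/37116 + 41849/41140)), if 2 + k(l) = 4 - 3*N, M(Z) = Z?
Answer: -381738060/4336537947349 ≈ -8.8028e-5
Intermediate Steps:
N = 6 (N = -2*(-3) = 6)
k(l) = -16 (k(l) = -2 + (4 - 3*6) = -2 + (4 - 18) = -2 - 14 = -16)
1/((-143 - 158*71) + (k(M(-10))/37116 + 41849/41140)) = 1/((-143 - 158*71) + (-16/37116 + 41849/41140)) = 1/((-143 - 11218) + (-16*1/37116 + 41849*(1/41140))) = 1/(-11361 + (-4/9279 + 41849/41140)) = 1/(-11361 + 388152311/381738060) = 1/(-4336537947349/381738060) = -381738060/4336537947349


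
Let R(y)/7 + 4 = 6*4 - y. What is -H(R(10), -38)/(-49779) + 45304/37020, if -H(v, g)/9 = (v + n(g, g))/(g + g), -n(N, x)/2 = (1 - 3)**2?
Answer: 2380762933/1945197390 ≈ 1.2239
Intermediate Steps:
n(N, x) = -8 (n(N, x) = -2*(1 - 3)**2 = -2*(-2)**2 = -2*4 = -8)
R(y) = 140 - 7*y (R(y) = -28 + 7*(6*4 - y) = -28 + 7*(24 - y) = -28 + (168 - 7*y) = 140 - 7*y)
H(v, g) = -9*(-8 + v)/(2*g) (H(v, g) = -9*(v - 8)/(g + g) = -9*(-8 + v)/(2*g))
-H(R(10), -38)/(-49779) + 45304/37020 = -9*(8 - (140 - 7*10))/(2*(-38))/(-49779) + 45304/37020 = -9*(-1)*(8 - (140 - 70))/(2*38)*(-1/49779) + 45304*(1/37020) = -9*(-1)*(8 - 1*70)/(2*38)*(-1/49779) + 11326/9255 = -9*(-1)*(8 - 70)/(2*38)*(-1/49779) + 11326/9255 = -9*(-1)*(-62)/(2*38)*(-1/49779) + 11326/9255 = -1*279/38*(-1/49779) + 11326/9255 = -279/38*(-1/49779) + 11326/9255 = 31/210178 + 11326/9255 = 2380762933/1945197390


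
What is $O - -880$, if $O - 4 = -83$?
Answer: $801$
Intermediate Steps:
$O = -79$ ($O = 4 - 83 = -79$)
$O - -880 = -79 - -880 = -79 + 880 = 801$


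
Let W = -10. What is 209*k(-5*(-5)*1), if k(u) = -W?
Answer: 2090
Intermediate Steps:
k(u) = 10 (k(u) = -1*(-10) = 10)
209*k(-5*(-5)*1) = 209*10 = 2090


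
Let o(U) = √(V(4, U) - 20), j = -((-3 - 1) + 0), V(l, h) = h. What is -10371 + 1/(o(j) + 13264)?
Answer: -114038032118/10995857 - I/43983428 ≈ -10371.0 - 2.2736e-8*I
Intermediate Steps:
j = 4 (j = -(-4 + 0) = -1*(-4) = 4)
o(U) = √(-20 + U) (o(U) = √(U - 20) = √(-20 + U))
-10371 + 1/(o(j) + 13264) = -10371 + 1/(√(-20 + 4) + 13264) = -10371 + 1/(√(-16) + 13264) = -10371 + 1/(4*I + 13264) = -10371 + 1/(13264 + 4*I) = -10371 + (13264 - 4*I)/175933712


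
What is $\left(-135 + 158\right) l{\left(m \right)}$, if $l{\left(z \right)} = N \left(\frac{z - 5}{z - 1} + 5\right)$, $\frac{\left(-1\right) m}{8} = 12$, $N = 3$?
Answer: $\frac{40434}{97} \approx 416.85$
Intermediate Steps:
$m = -96$ ($m = \left(-8\right) 12 = -96$)
$l{\left(z \right)} = 15 + \frac{3 \left(-5 + z\right)}{-1 + z}$ ($l{\left(z \right)} = 3 \left(\frac{z - 5}{z - 1} + 5\right) = 3 \left(\frac{-5 + z}{-1 + z} + 5\right) = 3 \left(5 + \frac{-5 + z}{-1 + z}\right) = 15 + \frac{3 \left(-5 + z\right)}{-1 + z}$)
$\left(-135 + 158\right) l{\left(m \right)} = \left(-135 + 158\right) \frac{6 \left(-5 + 3 \left(-96\right)\right)}{-1 - 96} = 23 \frac{6 \left(-5 - 288\right)}{-97} = 23 \cdot 6 \left(- \frac{1}{97}\right) \left(-293\right) = 23 \cdot \frac{1758}{97} = \frac{40434}{97}$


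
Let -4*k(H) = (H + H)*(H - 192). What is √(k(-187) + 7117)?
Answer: I*√113278/2 ≈ 168.28*I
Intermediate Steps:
k(H) = -H*(-192 + H)/2 (k(H) = -(H + H)*(H - 192)/4 = -2*H*(-192 + H)/4 = -H*(-192 + H)/2)
√(k(-187) + 7117) = √((½)*(-187)*(192 - 1*(-187)) + 7117) = √((½)*(-187)*(192 + 187) + 7117) = √((½)*(-187)*379 + 7117) = √(-70873/2 + 7117) = √(-56639/2) = I*√113278/2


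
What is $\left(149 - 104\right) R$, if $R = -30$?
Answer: $-1350$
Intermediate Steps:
$\left(149 - 104\right) R = \left(149 - 104\right) \left(-30\right) = 45 \left(-30\right) = -1350$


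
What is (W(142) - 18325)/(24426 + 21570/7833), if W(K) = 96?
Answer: -47595919/63783476 ≈ -0.74621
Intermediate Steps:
(W(142) - 18325)/(24426 + 21570/7833) = (96 - 18325)/(24426 + 21570/7833) = -18229/(24426 + 21570*(1/7833)) = -18229/(24426 + 7190/2611) = -18229/63783476/2611 = -18229*2611/63783476 = -47595919/63783476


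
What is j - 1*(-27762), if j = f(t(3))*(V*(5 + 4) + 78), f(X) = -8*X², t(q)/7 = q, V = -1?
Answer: -215670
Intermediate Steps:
t(q) = 7*q
j = -243432 (j = (-8*(7*3)²)*(-(5 + 4) + 78) = (-8*21²)*(-1*9 + 78) = (-8*441)*(-9 + 78) = -3528*69 = -243432)
j - 1*(-27762) = -243432 - 1*(-27762) = -243432 + 27762 = -215670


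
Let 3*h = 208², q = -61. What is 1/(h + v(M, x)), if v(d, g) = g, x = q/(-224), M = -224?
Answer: 672/9691319 ≈ 6.9340e-5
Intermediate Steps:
x = 61/224 (x = -61/(-224) = -61*(-1/224) = 61/224 ≈ 0.27232)
h = 43264/3 (h = (⅓)*208² = (⅓)*43264 = 43264/3 ≈ 14421.)
1/(h + v(M, x)) = 1/(43264/3 + 61/224) = 1/(9691319/672) = 672/9691319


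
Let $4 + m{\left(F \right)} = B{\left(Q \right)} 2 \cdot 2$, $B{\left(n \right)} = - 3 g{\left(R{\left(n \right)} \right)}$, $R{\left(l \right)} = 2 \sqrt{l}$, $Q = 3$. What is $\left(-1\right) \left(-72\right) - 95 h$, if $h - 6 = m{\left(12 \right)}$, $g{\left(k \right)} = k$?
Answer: $-118 + 2280 \sqrt{3} \approx 3831.1$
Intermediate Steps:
$B{\left(n \right)} = - 6 \sqrt{n}$ ($B{\left(n \right)} = - 3 \cdot 2 \sqrt{n} = - 6 \sqrt{n}$)
$m{\left(F \right)} = -4 - 24 \sqrt{3}$ ($m{\left(F \right)} = -4 + - 6 \sqrt{3} \cdot 2 \cdot 2 = -4 + - 12 \sqrt{3} \cdot 2 = -4 - 24 \sqrt{3}$)
$h = 2 - 24 \sqrt{3}$ ($h = 6 - \left(4 + 24 \sqrt{3}\right) = 2 - 24 \sqrt{3} \approx -39.569$)
$\left(-1\right) \left(-72\right) - 95 h = \left(-1\right) \left(-72\right) - 95 \left(2 - 24 \sqrt{3}\right) = 72 - \left(190 - 2280 \sqrt{3}\right) = -118 + 2280 \sqrt{3}$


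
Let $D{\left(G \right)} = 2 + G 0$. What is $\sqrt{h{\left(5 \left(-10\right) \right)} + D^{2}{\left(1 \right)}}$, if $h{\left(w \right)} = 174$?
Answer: $\sqrt{178} \approx 13.342$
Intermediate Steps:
$D{\left(G \right)} = 2$ ($D{\left(G \right)} = 2 + 0 = 2$)
$\sqrt{h{\left(5 \left(-10\right) \right)} + D^{2}{\left(1 \right)}} = \sqrt{174 + 2^{2}} = \sqrt{174 + 4} = \sqrt{178}$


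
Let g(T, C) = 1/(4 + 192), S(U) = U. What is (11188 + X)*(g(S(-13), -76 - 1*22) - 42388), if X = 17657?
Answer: -239645615715/196 ≈ -1.2227e+9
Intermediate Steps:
g(T, C) = 1/196
(11188 + X)*(g(S(-13), -76 - 1*22) - 42388) = (11188 + 17657)*(1/196 - 42388) = 28845*(-8308047/196) = -239645615715/196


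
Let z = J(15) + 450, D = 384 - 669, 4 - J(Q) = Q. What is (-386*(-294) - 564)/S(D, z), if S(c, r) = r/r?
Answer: 112920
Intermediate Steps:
J(Q) = 4 - Q
D = -285
z = 439 (z = (4 - 1*15) + 450 = (4 - 15) + 450 = -11 + 450 = 439)
S(c, r) = 1
(-386*(-294) - 564)/S(D, z) = (-386*(-294) - 564)/1 = (113484 - 564)*1 = 112920*1 = 112920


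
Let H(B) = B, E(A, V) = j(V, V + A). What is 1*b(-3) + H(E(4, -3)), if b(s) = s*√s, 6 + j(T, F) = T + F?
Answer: -8 - 3*I*√3 ≈ -8.0 - 5.1962*I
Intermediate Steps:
j(T, F) = -6 + F + T (j(T, F) = -6 + (T + F) = -6 + (F + T) = -6 + F + T)
E(A, V) = -6 + A + 2*V (E(A, V) = -6 + (V + A) + V = -6 + (A + V) + V = -6 + A + 2*V)
b(s) = s^(3/2)
1*b(-3) + H(E(4, -3)) = 1*(-3)^(3/2) + (-6 + 4 + 2*(-3)) = 1*(-3*I*√3) + (-6 + 4 - 6) = -3*I*√3 - 8 = -8 - 3*I*√3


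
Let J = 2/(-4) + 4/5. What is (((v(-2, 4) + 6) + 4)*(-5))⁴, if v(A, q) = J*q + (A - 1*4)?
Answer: 456976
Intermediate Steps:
J = 3/10 (J = 2*(-¼) + 4*(⅕) = -½ + ⅘ = 3/10 ≈ 0.30000)
v(A, q) = -4 + A + 3*q/10 (v(A, q) = 3*q/10 + (A - 1*4) = 3*q/10 + (A - 4) = 3*q/10 + (-4 + A) = -4 + A + 3*q/10)
(((v(-2, 4) + 6) + 4)*(-5))⁴ = ((((-4 - 2 + (3/10)*4) + 6) + 4)*(-5))⁴ = ((((-4 - 2 + 6/5) + 6) + 4)*(-5))⁴ = (((-24/5 + 6) + 4)*(-5))⁴ = ((6/5 + 4)*(-5))⁴ = ((26/5)*(-5))⁴ = (-26)⁴ = 456976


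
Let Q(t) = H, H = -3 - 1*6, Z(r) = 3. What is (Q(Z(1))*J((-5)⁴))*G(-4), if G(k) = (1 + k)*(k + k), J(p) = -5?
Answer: 1080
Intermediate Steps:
H = -9 (H = -3 - 6 = -9)
Q(t) = -9
G(k) = 2*k*(1 + k) (G(k) = (1 + k)*(2*k) = 2*k*(1 + k))
(Q(Z(1))*J((-5)⁴))*G(-4) = (-9*(-5))*(2*(-4)*(1 - 4)) = 45*(2*(-4)*(-3)) = 45*24 = 1080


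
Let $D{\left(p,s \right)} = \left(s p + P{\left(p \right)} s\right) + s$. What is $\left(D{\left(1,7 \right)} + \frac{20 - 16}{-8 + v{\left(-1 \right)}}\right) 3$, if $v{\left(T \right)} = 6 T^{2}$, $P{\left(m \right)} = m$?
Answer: $57$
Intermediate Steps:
$D{\left(p,s \right)} = s + 2 p s$ ($D{\left(p,s \right)} = \left(s p + p s\right) + s = \left(p s + p s\right) + s = 2 p s + s = s + 2 p s$)
$\left(D{\left(1,7 \right)} + \frac{20 - 16}{-8 + v{\left(-1 \right)}}\right) 3 = \left(7 \left(1 + 2 \cdot 1\right) + \frac{20 - 16}{-8 + 6 \left(-1\right)^{2}}\right) 3 = \left(7 \left(1 + 2\right) + \frac{4}{-8 + 6 \cdot 1}\right) 3 = \left(7 \cdot 3 + \frac{4}{-8 + 6}\right) 3 = \left(21 + \frac{4}{-2}\right) 3 = \left(21 + 4 \left(- \frac{1}{2}\right)\right) 3 = \left(21 - 2\right) 3 = 19 \cdot 3 = 57$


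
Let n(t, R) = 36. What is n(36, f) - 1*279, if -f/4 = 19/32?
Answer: -243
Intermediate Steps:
f = -19/8 (f = -76/32 = -4*19/32 = -19/8 ≈ -2.3750)
n(36, f) - 1*279 = 36 - 1*279 = 36 - 279 = -243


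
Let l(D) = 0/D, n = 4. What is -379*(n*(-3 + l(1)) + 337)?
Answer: -123175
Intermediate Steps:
l(D) = 0
-379*(n*(-3 + l(1)) + 337) = -379*(4*(-3 + 0) + 337) = -379*(4*(-3) + 337) = -379*(-12 + 337) = -379*325 = -123175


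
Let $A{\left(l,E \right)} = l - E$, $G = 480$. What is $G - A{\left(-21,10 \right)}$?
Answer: $511$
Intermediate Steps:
$G - A{\left(-21,10 \right)} = 480 - \left(-21 - 10\right) = 480 - -31 = 480 + 31 = 511$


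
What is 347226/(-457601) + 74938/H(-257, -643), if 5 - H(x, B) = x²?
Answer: -28611948841/15110900222 ≈ -1.8935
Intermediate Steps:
H(x, B) = 5 - x²
347226/(-457601) + 74938/H(-257, -643) = 347226/(-457601) + 74938/(5 - 1*(-257)²) = 347226*(-1/457601) + 74938/(5 - 1*66049) = -347226/457601 + 74938/(5 - 66049) = -347226/457601 + 74938/(-66044) = -347226/457601 + 74938*(-1/66044) = -347226/457601 - 37469/33022 = -28611948841/15110900222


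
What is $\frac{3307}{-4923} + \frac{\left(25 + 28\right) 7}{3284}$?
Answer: $- \frac{9033755}{16167132} \approx -0.55877$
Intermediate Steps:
$\frac{3307}{-4923} + \frac{\left(25 + 28\right) 7}{3284} = 3307 \left(- \frac{1}{4923}\right) + 53 \cdot 7 \cdot \frac{1}{3284} = - \frac{3307}{4923} + 371 \cdot \frac{1}{3284} = - \frac{3307}{4923} + \frac{371}{3284} = - \frac{9033755}{16167132}$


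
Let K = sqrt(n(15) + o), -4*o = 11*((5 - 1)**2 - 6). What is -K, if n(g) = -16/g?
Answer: -I*sqrt(25710)/30 ≈ -5.3448*I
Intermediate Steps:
o = -55/2 (o = -11*((5 - 1)**2 - 6)/4 = -11*(4**2 - 6)/4 = -11*(16 - 6)/4 = -11*10/4 = -1/4*110 = -55/2 ≈ -27.500)
K = I*sqrt(25710)/30 (K = sqrt(-16/15 - 55/2) = sqrt(-857/30) = I*sqrt(25710)/30 ≈ 5.3448*I)
-K = -I*sqrt(25710)/30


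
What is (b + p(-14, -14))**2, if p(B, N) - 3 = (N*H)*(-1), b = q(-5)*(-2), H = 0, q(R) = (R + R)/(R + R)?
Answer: 1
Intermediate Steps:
q(R) = 1 (q(R) = (2*R)/((2*R)) = (2*R)*(1/(2*R)) = 1)
b = -2 (b = 1*(-2) = -2)
p(B, N) = 3 (p(B, N) = 3 + (N*0)*(-1) = 3 + 0*(-1) = 3 + 0 = 3)
(b + p(-14, -14))**2 = (-2 + 3)**2 = 1**2 = 1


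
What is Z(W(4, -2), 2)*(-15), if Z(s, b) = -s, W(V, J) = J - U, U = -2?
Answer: 0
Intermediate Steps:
W(V, J) = 2 + J (W(V, J) = J - 1*(-2) = J + 2 = 2 + J)
Z(W(4, -2), 2)*(-15) = -(2 - 2)*(-15) = -1*0*(-15) = 0*(-15) = 0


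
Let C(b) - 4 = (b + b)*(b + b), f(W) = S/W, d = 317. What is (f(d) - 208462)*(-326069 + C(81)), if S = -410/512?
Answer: 5072104366291209/81152 ≈ 6.2501e+10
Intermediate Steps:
S = -205/256 (S = -410*1/512 = -205/256 ≈ -0.80078)
f(W) = -205/(256*W)
C(b) = 4 + 4*b² (C(b) = 4 + (b + b)*(b + b) = 4 + (2*b)*(2*b) = 4 + 4*b²)
(f(d) - 208462)*(-326069 + C(81)) = (-205/256/317 - 208462)*(-326069 + (4 + 4*81²)) = (-205/256*1/317 - 208462)*(-326069 + (4 + 4*6561)) = (-205/81152 - 208462)*(-326069 + (4 + 26244)) = -16917108429*(-326069 + 26248)/81152 = -16917108429/81152*(-299821) = 5072104366291209/81152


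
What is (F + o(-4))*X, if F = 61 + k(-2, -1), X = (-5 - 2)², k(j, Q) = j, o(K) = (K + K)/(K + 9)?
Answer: 14063/5 ≈ 2812.6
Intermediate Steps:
o(K) = 2*K/(9 + K) (o(K) = (2*K)/(9 + K) = 2*K/(9 + K))
X = 49 (X = (-7)² = 49)
F = 59 (F = 61 - 2 = 59)
(F + o(-4))*X = (59 + 2*(-4)/(9 - 4))*49 = (59 + 2*(-4)/5)*49 = (59 + 2*(-4)*(⅕))*49 = (59 - 8/5)*49 = (287/5)*49 = 14063/5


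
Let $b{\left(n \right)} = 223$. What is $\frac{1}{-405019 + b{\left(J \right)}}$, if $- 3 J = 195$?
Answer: $- \frac{1}{404796} \approx -2.4704 \cdot 10^{-6}$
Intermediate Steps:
$J = -65$ ($J = \left(- \frac{1}{3}\right) 195 = -65$)
$\frac{1}{-405019 + b{\left(J \right)}} = \frac{1}{-405019 + 223} = \frac{1}{-404796} = - \frac{1}{404796}$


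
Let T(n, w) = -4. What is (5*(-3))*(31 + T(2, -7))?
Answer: -405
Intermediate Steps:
(5*(-3))*(31 + T(2, -7)) = (5*(-3))*(31 - 4) = -15*27 = -405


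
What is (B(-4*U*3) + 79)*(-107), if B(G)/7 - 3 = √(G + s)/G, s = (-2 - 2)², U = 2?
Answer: -10700 + 749*I*√2/12 ≈ -10700.0 + 88.271*I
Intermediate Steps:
s = 16 (s = (-4)² = 16)
B(G) = 21 + 7*√(16 + G)/G (B(G) = 21 + 7*(√(G + 16)/G) = 21 + 7*(√(16 + G)/G) = 21 + 7*√(16 + G)/G)
(B(-4*U*3) + 79)*(-107) = ((21 + 7*√(16 - 4*2*3)/((-4*2*3))) + 79)*(-107) = ((21 + 7*√(16 - 8*3)/((-8*3))) + 79)*(-107) = ((21 + 7*√(16 - 24)/(-24)) + 79)*(-107) = ((21 + 7*(-1/24)*√(-8)) + 79)*(-107) = ((21 + 7*(-1/24)*(2*I*√2)) + 79)*(-107) = ((21 - 7*I*√2/12) + 79)*(-107) = (100 - 7*I*√2/12)*(-107) = -10700 + 749*I*√2/12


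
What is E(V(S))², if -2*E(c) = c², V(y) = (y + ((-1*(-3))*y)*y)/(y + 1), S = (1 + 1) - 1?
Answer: 4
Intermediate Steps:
S = 1 (S = 2 - 1 = 1)
V(y) = (y + 3*y²)/(1 + y) (V(y) = (y + (3*y)*y)/(1 + y) = (y + 3*y²)/(1 + y))
E(c) = -c²/2
E(V(S))² = (-(1 + 3*1)²/(1 + 1)²/2)² = (-(1 + 3)²/4/2)² = (-(1*(½)*4)²/2)² = (-½*2²)² = (-½*4)² = (-2)² = 4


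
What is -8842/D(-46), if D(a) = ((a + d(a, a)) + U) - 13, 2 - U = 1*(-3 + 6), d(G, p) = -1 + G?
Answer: 8842/107 ≈ 82.635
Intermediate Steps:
U = -1 (U = 2 - (-3 + 6) = 2 - 3 = -1)
D(a) = -15 + 2*a (D(a) = ((a + (-1 + a)) - 1) - 13 = ((-1 + 2*a) - 1) - 13 = (-2 + 2*a) - 13 = -15 + 2*a)
-8842/D(-46) = -8842/(-15 + 2*(-46)) = -8842/(-15 - 92) = -8842/(-107) = -8842*(-1/107) = 8842/107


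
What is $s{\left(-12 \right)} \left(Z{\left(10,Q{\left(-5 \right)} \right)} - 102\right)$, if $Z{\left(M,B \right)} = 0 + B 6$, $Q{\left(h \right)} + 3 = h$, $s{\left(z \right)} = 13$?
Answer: $-1950$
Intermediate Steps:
$Q{\left(h \right)} = -3 + h$
$Z{\left(M,B \right)} = 6 B$ ($Z{\left(M,B \right)} = 0 + 6 B = 6 B$)
$s{\left(-12 \right)} \left(Z{\left(10,Q{\left(-5 \right)} \right)} - 102\right) = 13 \left(6 \left(-3 - 5\right) - 102\right) = 13 \left(6 \left(-8\right) - 102\right) = 13 \left(-48 - 102\right) = 13 \left(-150\right) = -1950$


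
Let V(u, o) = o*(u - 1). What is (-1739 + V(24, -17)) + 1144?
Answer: -986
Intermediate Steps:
V(u, o) = o*(-1 + u)
(-1739 + V(24, -17)) + 1144 = (-1739 - 17*(-1 + 24)) + 1144 = (-1739 - 17*23) + 1144 = (-1739 - 391) + 1144 = -2130 + 1144 = -986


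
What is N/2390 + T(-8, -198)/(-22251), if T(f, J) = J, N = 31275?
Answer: 46424883/3545326 ≈ 13.095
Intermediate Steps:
N/2390 + T(-8, -198)/(-22251) = 31275/2390 - 198/(-22251) = 31275*(1/2390) - 198*(-1/22251) = 6255/478 + 66/7417 = 46424883/3545326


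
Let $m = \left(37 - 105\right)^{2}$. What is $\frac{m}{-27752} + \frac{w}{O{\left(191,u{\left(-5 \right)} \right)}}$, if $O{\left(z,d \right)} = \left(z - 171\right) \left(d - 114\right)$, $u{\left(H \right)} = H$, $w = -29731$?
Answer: $\frac{101761199}{8256220} \approx 12.325$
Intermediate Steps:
$m = 4624$ ($m = \left(-68\right)^{2} = 4624$)
$O{\left(z,d \right)} = \left(-171 + z\right) \left(-114 + d\right)$
$\frac{m}{-27752} + \frac{w}{O{\left(191,u{\left(-5 \right)} \right)}} = \frac{4624}{-27752} - \frac{29731}{19494 - -855 - 21774 - 955} = 4624 \left(- \frac{1}{27752}\right) - \frac{29731}{19494 + 855 - 21774 - 955} = - \frac{578}{3469} - \frac{29731}{-2380} = - \frac{578}{3469} - - \frac{29731}{2380} = - \frac{578}{3469} + \frac{29731}{2380} = \frac{101761199}{8256220}$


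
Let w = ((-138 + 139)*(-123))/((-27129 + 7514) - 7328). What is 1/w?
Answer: 8981/41 ≈ 219.05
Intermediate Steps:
w = 41/8981 (w = (1*(-123))/(-19615 - 7328) = -123/(-26943) = -123*(-1/26943) = 41/8981 ≈ 0.0045652)
1/w = 1/(41/8981) = 8981/41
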